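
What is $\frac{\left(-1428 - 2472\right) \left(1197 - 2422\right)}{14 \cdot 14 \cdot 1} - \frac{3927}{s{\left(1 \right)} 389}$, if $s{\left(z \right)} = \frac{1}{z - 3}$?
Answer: $\frac{9489729}{389} \approx 24395.0$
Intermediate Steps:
$s{\left(z \right)} = \frac{1}{-3 + z}$
$\frac{\left(-1428 - 2472\right) \left(1197 - 2422\right)}{14 \cdot 14 \cdot 1} - \frac{3927}{s{\left(1 \right)} 389} = \frac{\left(-1428 - 2472\right) \left(1197 - 2422\right)}{14 \cdot 14 \cdot 1} - \frac{3927}{\frac{1}{-3 + 1} \cdot 389} = \frac{\left(-3900\right) \left(-1225\right)}{196 \cdot 1} - \frac{3927}{\frac{1}{-2} \cdot 389} = \frac{4777500}{196} - \frac{3927}{\left(- \frac{1}{2}\right) 389} = 4777500 \cdot \frac{1}{196} - \frac{3927}{- \frac{389}{2}} = 24375 - - \frac{7854}{389} = 24375 + \frac{7854}{389} = \frac{9489729}{389}$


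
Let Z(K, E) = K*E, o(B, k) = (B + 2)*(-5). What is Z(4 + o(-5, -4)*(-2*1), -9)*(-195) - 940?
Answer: -46570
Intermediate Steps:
o(B, k) = -10 - 5*B (o(B, k) = (2 + B)*(-5) = -10 - 5*B)
Z(K, E) = E*K
Z(4 + o(-5, -4)*(-2*1), -9)*(-195) - 940 = -9*(4 + (-10 - 5*(-5))*(-2*1))*(-195) - 940 = -9*(4 + (-10 + 25)*(-2))*(-195) - 940 = -9*(4 + 15*(-2))*(-195) - 940 = -9*(4 - 30)*(-195) - 940 = -9*(-26)*(-195) - 940 = 234*(-195) - 940 = -45630 - 940 = -46570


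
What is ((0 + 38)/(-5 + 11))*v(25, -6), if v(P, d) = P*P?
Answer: 11875/3 ≈ 3958.3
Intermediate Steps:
v(P, d) = P²
((0 + 38)/(-5 + 11))*v(25, -6) = ((0 + 38)/(-5 + 11))*25² = (38/6)*625 = (38*(⅙))*625 = (19/3)*625 = 11875/3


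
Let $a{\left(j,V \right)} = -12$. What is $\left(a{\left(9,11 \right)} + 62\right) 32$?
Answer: $1600$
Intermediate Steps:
$\left(a{\left(9,11 \right)} + 62\right) 32 = \left(-12 + 62\right) 32 = 50 \cdot 32 = 1600$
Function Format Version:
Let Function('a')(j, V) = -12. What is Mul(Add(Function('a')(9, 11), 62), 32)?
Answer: 1600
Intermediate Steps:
Mul(Add(Function('a')(9, 11), 62), 32) = Mul(Add(-12, 62), 32) = Mul(50, 32) = 1600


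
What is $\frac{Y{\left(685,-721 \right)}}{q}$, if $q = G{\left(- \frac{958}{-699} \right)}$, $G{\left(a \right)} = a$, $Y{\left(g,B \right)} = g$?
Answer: $\frac{478815}{958} \approx 499.81$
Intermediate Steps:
$q = \frac{958}{699}$ ($q = - \frac{958}{-699} = \left(-958\right) \left(- \frac{1}{699}\right) = \frac{958}{699} \approx 1.3705$)
$\frac{Y{\left(685,-721 \right)}}{q} = \frac{685}{\frac{958}{699}} = 685 \cdot \frac{699}{958} = \frac{478815}{958}$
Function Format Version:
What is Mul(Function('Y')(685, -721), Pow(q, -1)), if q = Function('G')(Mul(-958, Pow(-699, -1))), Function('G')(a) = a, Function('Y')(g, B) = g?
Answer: Rational(478815, 958) ≈ 499.81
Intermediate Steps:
q = Rational(958, 699) (q = Mul(-958, Pow(-699, -1)) = Mul(-958, Rational(-1, 699)) = Rational(958, 699) ≈ 1.3705)
Mul(Function('Y')(685, -721), Pow(q, -1)) = Mul(685, Pow(Rational(958, 699), -1)) = Mul(685, Rational(699, 958)) = Rational(478815, 958)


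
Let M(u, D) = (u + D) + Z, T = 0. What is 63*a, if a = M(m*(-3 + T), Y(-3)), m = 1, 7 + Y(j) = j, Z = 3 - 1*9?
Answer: -1197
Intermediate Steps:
Z = -6 (Z = 3 - 9 = -6)
Y(j) = -7 + j
M(u, D) = -6 + D + u (M(u, D) = (u + D) - 6 = (D + u) - 6 = -6 + D + u)
a = -19 (a = -6 + (-7 - 3) + 1*(-3 + 0) = -6 - 10 + 1*(-3) = -6 - 10 - 3 = -19)
63*a = 63*(-19) = -1197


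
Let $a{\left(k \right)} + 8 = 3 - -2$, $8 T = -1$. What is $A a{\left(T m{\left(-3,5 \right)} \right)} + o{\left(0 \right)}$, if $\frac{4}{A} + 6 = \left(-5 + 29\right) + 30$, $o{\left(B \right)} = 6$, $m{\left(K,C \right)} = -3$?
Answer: $\frac{23}{4} \approx 5.75$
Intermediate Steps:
$T = - \frac{1}{8}$ ($T = \frac{1}{8} \left(-1\right) = - \frac{1}{8} \approx -0.125$)
$a{\left(k \right)} = -3$ ($a{\left(k \right)} = -8 + \left(3 - -2\right) = -8 + \left(3 + 2\right) = -8 + 5 = -3$)
$A = \frac{1}{12}$ ($A = \frac{4}{-6 + \left(\left(-5 + 29\right) + 30\right)} = \frac{4}{-6 + \left(24 + 30\right)} = \frac{4}{-6 + 54} = \frac{4}{48} = 4 \cdot \frac{1}{48} = \frac{1}{12} \approx 0.083333$)
$A a{\left(T m{\left(-3,5 \right)} \right)} + o{\left(0 \right)} = \frac{1}{12} \left(-3\right) + 6 = - \frac{1}{4} + 6 = \frac{23}{4}$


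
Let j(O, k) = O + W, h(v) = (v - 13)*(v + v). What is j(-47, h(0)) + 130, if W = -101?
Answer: -18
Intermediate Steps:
h(v) = 2*v*(-13 + v) (h(v) = (-13 + v)*(2*v) = 2*v*(-13 + v))
j(O, k) = -101 + O (j(O, k) = O - 101 = -101 + O)
j(-47, h(0)) + 130 = (-101 - 47) + 130 = -148 + 130 = -18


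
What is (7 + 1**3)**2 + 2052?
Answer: 2116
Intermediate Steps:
(7 + 1**3)**2 + 2052 = (7 + 1)**2 + 2052 = 8**2 + 2052 = 64 + 2052 = 2116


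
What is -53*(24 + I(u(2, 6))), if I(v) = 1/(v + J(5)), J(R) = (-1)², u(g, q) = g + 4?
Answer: -8957/7 ≈ -1279.6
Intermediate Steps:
u(g, q) = 4 + g
J(R) = 1
I(v) = 1/(1 + v) (I(v) = 1/(v + 1) = 1/(1 + v))
-53*(24 + I(u(2, 6))) = -53*(24 + 1/(1 + (4 + 2))) = -53*(24 + 1/(1 + 6)) = -53*(24 + 1/7) = -53*(24 + ⅐) = -53*169/7 = -8957/7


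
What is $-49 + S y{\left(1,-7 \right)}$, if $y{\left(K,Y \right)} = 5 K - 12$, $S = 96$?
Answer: $-721$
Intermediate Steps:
$y{\left(K,Y \right)} = -12 + 5 K$
$-49 + S y{\left(1,-7 \right)} = -49 + 96 \left(-12 + 5 \cdot 1\right) = -49 + 96 \left(-12 + 5\right) = -49 + 96 \left(-7\right) = -49 - 672 = -721$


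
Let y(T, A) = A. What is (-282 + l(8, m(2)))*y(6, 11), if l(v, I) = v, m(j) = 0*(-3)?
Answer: -3014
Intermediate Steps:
m(j) = 0
(-282 + l(8, m(2)))*y(6, 11) = (-282 + 8)*11 = -274*11 = -3014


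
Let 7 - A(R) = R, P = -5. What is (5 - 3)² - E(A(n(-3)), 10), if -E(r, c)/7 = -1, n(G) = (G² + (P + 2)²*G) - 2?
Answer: -3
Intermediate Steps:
n(G) = -2 + G² + 9*G (n(G) = (G² + (-5 + 2)²*G) - 2 = (G² + (-3)²*G) - 2 = (G² + 9*G) - 2 = -2 + G² + 9*G)
A(R) = 7 - R
E(r, c) = 7 (E(r, c) = -7*(-1) = 7)
(5 - 3)² - E(A(n(-3)), 10) = (5 - 3)² - 1*7 = 2² - 7 = 4 - 7 = -3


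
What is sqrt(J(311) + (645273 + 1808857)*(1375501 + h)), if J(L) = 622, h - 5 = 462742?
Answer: sqrt(4511299564862) ≈ 2.1240e+6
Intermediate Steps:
h = 462747 (h = 5 + 462742 = 462747)
sqrt(J(311) + (645273 + 1808857)*(1375501 + h)) = sqrt(622 + (645273 + 1808857)*(1375501 + 462747)) = sqrt(622 + 2454130*1838248) = sqrt(622 + 4511299564240) = sqrt(4511299564862)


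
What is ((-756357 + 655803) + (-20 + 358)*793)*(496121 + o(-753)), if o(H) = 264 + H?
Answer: 83008447360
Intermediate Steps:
((-756357 + 655803) + (-20 + 358)*793)*(496121 + o(-753)) = ((-756357 + 655803) + (-20 + 358)*793)*(496121 + (264 - 753)) = (-100554 + 338*793)*(496121 - 489) = (-100554 + 268034)*495632 = 167480*495632 = 83008447360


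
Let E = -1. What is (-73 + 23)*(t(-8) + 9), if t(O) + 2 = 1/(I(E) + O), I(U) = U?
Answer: -3100/9 ≈ -344.44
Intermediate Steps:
t(O) = -2 + 1/(-1 + O)
(-73 + 23)*(t(-8) + 9) = (-73 + 23)*((3 - 2*(-8))/(-1 - 8) + 9) = -50*((3 + 16)/(-9) + 9) = -50*(-⅑*19 + 9) = -50*(-19/9 + 9) = -50*62/9 = -3100/9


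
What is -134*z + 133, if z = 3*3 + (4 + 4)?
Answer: -2145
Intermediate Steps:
z = 17 (z = 9 + 8 = 17)
-134*z + 133 = -134*17 + 133 = -2278 + 133 = -2145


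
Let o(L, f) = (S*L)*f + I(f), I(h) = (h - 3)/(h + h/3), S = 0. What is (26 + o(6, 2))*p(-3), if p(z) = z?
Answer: -615/8 ≈ -76.875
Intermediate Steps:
I(h) = 3*(-3 + h)/(4*h) (I(h) = (-3 + h)/(h + h*(⅓)) = (-3 + h)/(h + h/3) = (-3 + h)/((4*h/3)) = (-3 + h)*(3/(4*h)) = 3*(-3 + h)/(4*h))
o(L, f) = 3*(-3 + f)/(4*f) (o(L, f) = (0*L)*f + 3*(-3 + f)/(4*f) = 0*f + 3*(-3 + f)/(4*f) = 0 + 3*(-3 + f)/(4*f) = 3*(-3 + f)/(4*f))
(26 + o(6, 2))*p(-3) = (26 + (¾)*(-3 + 2)/2)*(-3) = (26 + (¾)*(½)*(-1))*(-3) = (26 - 3/8)*(-3) = (205/8)*(-3) = -615/8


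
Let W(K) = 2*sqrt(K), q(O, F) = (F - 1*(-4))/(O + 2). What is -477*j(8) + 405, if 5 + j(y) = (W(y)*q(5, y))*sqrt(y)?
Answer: -72054/7 ≈ -10293.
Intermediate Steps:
q(O, F) = (4 + F)/(2 + O) (q(O, F) = (F + 4)/(2 + O) = (4 + F)/(2 + O))
j(y) = -5 + 2*y*(4/7 + y/7) (j(y) = -5 + ((2*sqrt(y))*((4 + y)/(2 + 5)))*sqrt(y) = -5 + ((2*sqrt(y))*((4 + y)/7))*sqrt(y) = -5 + ((2*sqrt(y))*(4/7 + y/7))*sqrt(y) = -5 + (2*sqrt(y)*(4/7 + y/7))*sqrt(y) = -5 + 2*y*(4/7 + y/7))
-477*j(8) + 405 = -477*(-5 + (2/7)*8*(4 + 8)) + 405 = -477*(-5 + (2/7)*8*12) + 405 = -477*(-5 + 192/7) + 405 = -477*157/7 + 405 = -74889/7 + 405 = -72054/7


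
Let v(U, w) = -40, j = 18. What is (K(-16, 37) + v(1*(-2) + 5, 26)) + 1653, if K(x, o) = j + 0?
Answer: 1631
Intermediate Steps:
K(x, o) = 18 (K(x, o) = 18 + 0 = 18)
(K(-16, 37) + v(1*(-2) + 5, 26)) + 1653 = (18 - 40) + 1653 = -22 + 1653 = 1631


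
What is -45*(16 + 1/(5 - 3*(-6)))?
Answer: -16605/23 ≈ -721.96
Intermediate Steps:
-45*(16 + 1/(5 - 3*(-6))) = -45*(16 + 1/(5 + 18)) = -45*(16 + 1/23) = -45*369/23 = -16605/23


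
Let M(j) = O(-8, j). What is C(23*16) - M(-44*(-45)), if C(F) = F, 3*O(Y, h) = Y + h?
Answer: -868/3 ≈ -289.33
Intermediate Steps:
O(Y, h) = Y/3 + h/3 (O(Y, h) = (Y + h)/3 = Y/3 + h/3)
M(j) = -8/3 + j/3 (M(j) = (⅓)*(-8) + j/3 = -8/3 + j/3)
C(23*16) - M(-44*(-45)) = 23*16 - (-8/3 + (-44*(-45))/3) = 368 - (-8/3 + (⅓)*1980) = 368 - (-8/3 + 660) = 368 - 1*1972/3 = 368 - 1972/3 = -868/3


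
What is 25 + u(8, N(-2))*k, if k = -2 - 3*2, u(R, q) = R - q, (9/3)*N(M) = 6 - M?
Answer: -53/3 ≈ -17.667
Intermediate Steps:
N(M) = 2 - M/3 (N(M) = (6 - M)/3 = 2 - M/3)
k = -8 (k = -2 - 6 = -8)
25 + u(8, N(-2))*k = 25 + (8 - (2 - 1/3*(-2)))*(-8) = 25 + (8 - (2 + 2/3))*(-8) = 25 + (8 - 1*8/3)*(-8) = 25 + (8 - 8/3)*(-8) = 25 + (16/3)*(-8) = 25 - 128/3 = -53/3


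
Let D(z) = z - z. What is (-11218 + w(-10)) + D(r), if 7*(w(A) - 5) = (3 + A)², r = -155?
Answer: -11206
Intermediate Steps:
w(A) = 5 + (3 + A)²/7
D(z) = 0
(-11218 + w(-10)) + D(r) = (-11218 + (5 + (3 - 10)²/7)) + 0 = (-11218 + (5 + (⅐)*(-7)²)) + 0 = (-11218 + (5 + (⅐)*49)) + 0 = (-11218 + (5 + 7)) + 0 = (-11218 + 12) + 0 = -11206 + 0 = -11206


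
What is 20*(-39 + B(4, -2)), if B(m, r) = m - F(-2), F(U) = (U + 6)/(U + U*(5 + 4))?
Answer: -696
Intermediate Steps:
F(U) = (6 + U)/(10*U) (F(U) = (6 + U)/(U + U*9) = (6 + U)/(U + 9*U) = (6 + U)/((10*U)) = (6 + U)*(1/(10*U)) = (6 + U)/(10*U))
B(m, r) = ⅕ + m (B(m, r) = m - (6 - 2)/(10*(-2)) = m - (-1)*4/(10*2) = m - 1*(-⅕) = m + ⅕ = ⅕ + m)
20*(-39 + B(4, -2)) = 20*(-39 + (⅕ + 4)) = 20*(-39 + 21/5) = 20*(-174/5) = -696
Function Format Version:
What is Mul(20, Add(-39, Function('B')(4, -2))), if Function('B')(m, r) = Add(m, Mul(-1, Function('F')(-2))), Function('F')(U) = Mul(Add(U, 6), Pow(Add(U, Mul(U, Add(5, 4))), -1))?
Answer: -696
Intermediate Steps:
Function('F')(U) = Mul(Rational(1, 10), Pow(U, -1), Add(6, U)) (Function('F')(U) = Mul(Add(6, U), Pow(Add(U, Mul(U, 9)), -1)) = Mul(Add(6, U), Pow(Add(U, Mul(9, U)), -1)) = Mul(Add(6, U), Pow(Mul(10, U), -1)) = Mul(Add(6, U), Mul(Rational(1, 10), Pow(U, -1))) = Mul(Rational(1, 10), Pow(U, -1), Add(6, U)))
Function('B')(m, r) = Add(Rational(1, 5), m) (Function('B')(m, r) = Add(m, Mul(-1, Mul(Rational(1, 10), Pow(-2, -1), Add(6, -2)))) = Add(m, Mul(-1, Mul(Rational(1, 10), Rational(-1, 2), 4))) = Add(m, Mul(-1, Rational(-1, 5))) = Add(m, Rational(1, 5)) = Add(Rational(1, 5), m))
Mul(20, Add(-39, Function('B')(4, -2))) = Mul(20, Add(-39, Add(Rational(1, 5), 4))) = Mul(20, Add(-39, Rational(21, 5))) = Mul(20, Rational(-174, 5)) = -696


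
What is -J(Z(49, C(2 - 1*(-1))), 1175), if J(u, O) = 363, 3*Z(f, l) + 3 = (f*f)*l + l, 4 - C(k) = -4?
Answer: -363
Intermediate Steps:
C(k) = 8 (C(k) = 4 - 1*(-4) = 4 + 4 = 8)
Z(f, l) = -1 + l/3 + l*f²/3 (Z(f, l) = -1 + ((f*f)*l + l)/3 = -1 + (f²*l + l)/3 = -1 + (l*f² + l)/3 = -1 + (l + l*f²)/3 = -1 + (l/3 + l*f²/3) = -1 + l/3 + l*f²/3)
-J(Z(49, C(2 - 1*(-1))), 1175) = -1*363 = -363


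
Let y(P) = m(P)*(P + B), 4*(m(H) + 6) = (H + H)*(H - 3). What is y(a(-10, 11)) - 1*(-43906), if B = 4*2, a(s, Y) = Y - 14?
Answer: 43921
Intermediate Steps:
a(s, Y) = -14 + Y
B = 8
m(H) = -6 + H*(-3 + H)/2 (m(H) = -6 + ((H + H)*(H - 3))/4 = -6 + ((2*H)*(-3 + H))/4 = -6 + (2*H*(-3 + H))/4 = -6 + H*(-3 + H)/2)
y(P) = (8 + P)*(-6 + P**2/2 - 3*P/2) (y(P) = (-6 + P**2/2 - 3*P/2)*(P + 8) = (-6 + P**2/2 - 3*P/2)*(8 + P) = (8 + P)*(-6 + P**2/2 - 3*P/2))
y(a(-10, 11)) - 1*(-43906) = -(8 + (-14 + 11))*(12 - (-14 + 11)**2 + 3*(-14 + 11))/2 - 1*(-43906) = -(8 - 3)*(12 - 1*(-3)**2 + 3*(-3))/2 + 43906 = -1/2*5*(12 - 1*9 - 9) + 43906 = -1/2*5*(12 - 9 - 9) + 43906 = -1/2*5*(-6) + 43906 = 15 + 43906 = 43921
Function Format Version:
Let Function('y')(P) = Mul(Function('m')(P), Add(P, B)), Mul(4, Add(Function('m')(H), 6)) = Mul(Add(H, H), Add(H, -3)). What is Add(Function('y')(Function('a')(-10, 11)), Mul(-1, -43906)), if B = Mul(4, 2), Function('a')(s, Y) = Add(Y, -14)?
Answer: 43921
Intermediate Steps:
Function('a')(s, Y) = Add(-14, Y)
B = 8
Function('m')(H) = Add(-6, Mul(Rational(1, 2), H, Add(-3, H))) (Function('m')(H) = Add(-6, Mul(Rational(1, 4), Mul(Add(H, H), Add(H, -3)))) = Add(-6, Mul(Rational(1, 4), Mul(Mul(2, H), Add(-3, H)))) = Add(-6, Mul(Rational(1, 4), Mul(2, H, Add(-3, H)))) = Add(-6, Mul(Rational(1, 2), H, Add(-3, H))))
Function('y')(P) = Mul(Add(8, P), Add(-6, Mul(Rational(1, 2), Pow(P, 2)), Mul(Rational(-3, 2), P))) (Function('y')(P) = Mul(Add(-6, Mul(Rational(1, 2), Pow(P, 2)), Mul(Rational(-3, 2), P)), Add(P, 8)) = Mul(Add(-6, Mul(Rational(1, 2), Pow(P, 2)), Mul(Rational(-3, 2), P)), Add(8, P)) = Mul(Add(8, P), Add(-6, Mul(Rational(1, 2), Pow(P, 2)), Mul(Rational(-3, 2), P))))
Add(Function('y')(Function('a')(-10, 11)), Mul(-1, -43906)) = Add(Mul(Rational(-1, 2), Add(8, Add(-14, 11)), Add(12, Mul(-1, Pow(Add(-14, 11), 2)), Mul(3, Add(-14, 11)))), Mul(-1, -43906)) = Add(Mul(Rational(-1, 2), Add(8, -3), Add(12, Mul(-1, Pow(-3, 2)), Mul(3, -3))), 43906) = Add(Mul(Rational(-1, 2), 5, Add(12, Mul(-1, 9), -9)), 43906) = Add(Mul(Rational(-1, 2), 5, Add(12, -9, -9)), 43906) = Add(Mul(Rational(-1, 2), 5, -6), 43906) = Add(15, 43906) = 43921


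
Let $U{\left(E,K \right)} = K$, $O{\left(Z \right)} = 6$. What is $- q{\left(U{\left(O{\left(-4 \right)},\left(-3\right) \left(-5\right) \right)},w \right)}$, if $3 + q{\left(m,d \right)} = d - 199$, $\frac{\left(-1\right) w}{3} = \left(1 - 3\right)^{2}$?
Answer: $214$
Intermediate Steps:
$w = -12$ ($w = - 3 \left(1 - 3\right)^{2} = - 3 \left(-2\right)^{2} = \left(-3\right) 4 = -12$)
$q{\left(m,d \right)} = -202 + d$ ($q{\left(m,d \right)} = -3 + \left(d - 199\right) = -3 + \left(-199 + d\right) = -202 + d$)
$- q{\left(U{\left(O{\left(-4 \right)},\left(-3\right) \left(-5\right) \right)},w \right)} = - (-202 - 12) = \left(-1\right) \left(-214\right) = 214$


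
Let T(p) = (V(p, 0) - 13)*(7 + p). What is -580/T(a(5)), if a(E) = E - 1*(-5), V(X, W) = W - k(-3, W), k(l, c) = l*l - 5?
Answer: 580/289 ≈ 2.0069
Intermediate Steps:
k(l, c) = -5 + l² (k(l, c) = l² - 5 = -5 + l²)
V(X, W) = -4 + W (V(X, W) = W - (-5 + (-3)²) = W - (-5 + 9) = W - 1*4 = W - 4 = -4 + W)
a(E) = 5 + E (a(E) = E + 5 = 5 + E)
T(p) = -119 - 17*p (T(p) = ((-4 + 0) - 13)*(7 + p) = (-4 - 13)*(7 + p) = -17*(7 + p) = -119 - 17*p)
-580/T(a(5)) = -580/(-119 - 17*(5 + 5)) = -580/(-119 - 17*10) = -580/(-119 - 170) = -580/(-289) = -580*(-1/289) = 580/289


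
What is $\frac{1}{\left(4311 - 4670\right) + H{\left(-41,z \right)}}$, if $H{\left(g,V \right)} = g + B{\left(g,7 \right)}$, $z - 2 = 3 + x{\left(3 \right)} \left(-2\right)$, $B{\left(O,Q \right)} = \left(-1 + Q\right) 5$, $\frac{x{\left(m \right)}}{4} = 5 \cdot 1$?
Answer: $- \frac{1}{370} \approx -0.0027027$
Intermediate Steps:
$x{\left(m \right)} = 20$ ($x{\left(m \right)} = 4 \cdot 5 \cdot 1 = 4 \cdot 5 = 20$)
$B{\left(O,Q \right)} = -5 + 5 Q$
$z = -35$ ($z = 2 + \left(3 + 20 \left(-2\right)\right) = 2 + \left(3 - 40\right) = 2 - 37 = -35$)
$H{\left(g,V \right)} = 30 + g$ ($H{\left(g,V \right)} = g + \left(-5 + 5 \cdot 7\right) = g + \left(-5 + 35\right) = g + 30 = 30 + g$)
$\frac{1}{\left(4311 - 4670\right) + H{\left(-41,z \right)}} = \frac{1}{\left(4311 - 4670\right) + \left(30 - 41\right)} = \frac{1}{-359 - 11} = \frac{1}{-370} = - \frac{1}{370}$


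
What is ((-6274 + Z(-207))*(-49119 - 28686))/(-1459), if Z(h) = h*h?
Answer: 2845717875/1459 ≈ 1.9505e+6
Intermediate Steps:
Z(h) = h²
((-6274 + Z(-207))*(-49119 - 28686))/(-1459) = ((-6274 + (-207)²)*(-49119 - 28686))/(-1459) = ((-6274 + 42849)*(-77805))*(-1/1459) = (36575*(-77805))*(-1/1459) = -2845717875*(-1/1459) = 2845717875/1459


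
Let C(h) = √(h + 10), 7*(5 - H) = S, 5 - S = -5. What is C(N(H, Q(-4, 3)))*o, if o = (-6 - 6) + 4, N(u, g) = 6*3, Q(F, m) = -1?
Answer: -16*√7 ≈ -42.332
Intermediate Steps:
S = 10 (S = 5 - 1*(-5) = 5 + 5 = 10)
H = 25/7 (H = 5 - ⅐*10 = 5 - 10/7 = 25/7 ≈ 3.5714)
N(u, g) = 18
C(h) = √(10 + h)
o = -8 (o = -12 + 4 = -8)
C(N(H, Q(-4, 3)))*o = √(10 + 18)*(-8) = √28*(-8) = (2*√7)*(-8) = -16*√7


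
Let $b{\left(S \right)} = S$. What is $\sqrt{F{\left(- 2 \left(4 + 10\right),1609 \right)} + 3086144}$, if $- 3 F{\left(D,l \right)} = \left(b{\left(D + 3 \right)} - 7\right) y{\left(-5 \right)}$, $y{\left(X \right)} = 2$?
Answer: $\frac{208 \sqrt{642}}{3} \approx 1756.7$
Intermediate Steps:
$F{\left(D,l \right)} = \frac{8}{3} - \frac{2 D}{3}$ ($F{\left(D,l \right)} = - \frac{\left(\left(D + 3\right) - 7\right) 2}{3} = - \frac{\left(\left(3 + D\right) - 7\right) 2}{3} = - \frac{\left(-4 + D\right) 2}{3} = - \frac{-8 + 2 D}{3} = \frac{8}{3} - \frac{2 D}{3}$)
$\sqrt{F{\left(- 2 \left(4 + 10\right),1609 \right)} + 3086144} = \sqrt{\left(\frac{8}{3} - \frac{2 \left(- 2 \left(4 + 10\right)\right)}{3}\right) + 3086144} = \sqrt{\left(\frac{8}{3} - \frac{2 \left(\left(-2\right) 14\right)}{3}\right) + 3086144} = \sqrt{\left(\frac{8}{3} - - \frac{56}{3}\right) + 3086144} = \sqrt{\left(\frac{8}{3} + \frac{56}{3}\right) + 3086144} = \sqrt{\frac{64}{3} + 3086144} = \sqrt{\frac{9258496}{3}} = \frac{208 \sqrt{642}}{3}$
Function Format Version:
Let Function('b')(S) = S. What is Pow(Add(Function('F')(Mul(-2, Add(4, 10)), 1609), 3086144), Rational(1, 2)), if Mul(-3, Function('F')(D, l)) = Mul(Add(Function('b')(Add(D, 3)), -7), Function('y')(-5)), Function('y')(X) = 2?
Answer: Mul(Rational(208, 3), Pow(642, Rational(1, 2))) ≈ 1756.7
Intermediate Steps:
Function('F')(D, l) = Add(Rational(8, 3), Mul(Rational(-2, 3), D)) (Function('F')(D, l) = Mul(Rational(-1, 3), Mul(Add(Add(D, 3), -7), 2)) = Mul(Rational(-1, 3), Mul(Add(Add(3, D), -7), 2)) = Mul(Rational(-1, 3), Mul(Add(-4, D), 2)) = Mul(Rational(-1, 3), Add(-8, Mul(2, D))) = Add(Rational(8, 3), Mul(Rational(-2, 3), D)))
Pow(Add(Function('F')(Mul(-2, Add(4, 10)), 1609), 3086144), Rational(1, 2)) = Pow(Add(Add(Rational(8, 3), Mul(Rational(-2, 3), Mul(-2, Add(4, 10)))), 3086144), Rational(1, 2)) = Pow(Add(Add(Rational(8, 3), Mul(Rational(-2, 3), Mul(-2, 14))), 3086144), Rational(1, 2)) = Pow(Add(Add(Rational(8, 3), Mul(Rational(-2, 3), -28)), 3086144), Rational(1, 2)) = Pow(Add(Add(Rational(8, 3), Rational(56, 3)), 3086144), Rational(1, 2)) = Pow(Add(Rational(64, 3), 3086144), Rational(1, 2)) = Pow(Rational(9258496, 3), Rational(1, 2)) = Mul(Rational(208, 3), Pow(642, Rational(1, 2)))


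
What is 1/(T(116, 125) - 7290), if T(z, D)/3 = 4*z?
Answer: -1/5898 ≈ -0.00016955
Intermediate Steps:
T(z, D) = 12*z (T(z, D) = 3*(4*z) = 12*z)
1/(T(116, 125) - 7290) = 1/(12*116 - 7290) = 1/(1392 - 7290) = 1/(-5898) = -1/5898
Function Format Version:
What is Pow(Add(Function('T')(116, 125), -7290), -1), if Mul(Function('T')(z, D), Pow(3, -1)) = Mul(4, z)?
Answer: Rational(-1, 5898) ≈ -0.00016955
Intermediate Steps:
Function('T')(z, D) = Mul(12, z) (Function('T')(z, D) = Mul(3, Mul(4, z)) = Mul(12, z))
Pow(Add(Function('T')(116, 125), -7290), -1) = Pow(Add(Mul(12, 116), -7290), -1) = Pow(Add(1392, -7290), -1) = Pow(-5898, -1) = Rational(-1, 5898)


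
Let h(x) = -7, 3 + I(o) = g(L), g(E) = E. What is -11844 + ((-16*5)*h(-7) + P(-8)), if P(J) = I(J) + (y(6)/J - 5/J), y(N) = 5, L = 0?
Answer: -11287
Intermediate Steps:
I(o) = -3 (I(o) = -3 + 0 = -3)
P(J) = -3 (P(J) = -3 + (5/J - 5/J) = -3 + 0 = -3)
-11844 + ((-16*5)*h(-7) + P(-8)) = -11844 + (-16*5*(-7) - 3) = -11844 + (-80*(-7) - 3) = -11844 + (560 - 3) = -11844 + 557 = -11287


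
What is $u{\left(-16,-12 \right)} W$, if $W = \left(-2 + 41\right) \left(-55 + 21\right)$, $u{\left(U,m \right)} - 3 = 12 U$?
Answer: $250614$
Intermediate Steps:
$u{\left(U,m \right)} = 3 + 12 U$
$W = -1326$ ($W = 39 \left(-34\right) = -1326$)
$u{\left(-16,-12 \right)} W = \left(3 + 12 \left(-16\right)\right) \left(-1326\right) = \left(3 - 192\right) \left(-1326\right) = \left(-189\right) \left(-1326\right) = 250614$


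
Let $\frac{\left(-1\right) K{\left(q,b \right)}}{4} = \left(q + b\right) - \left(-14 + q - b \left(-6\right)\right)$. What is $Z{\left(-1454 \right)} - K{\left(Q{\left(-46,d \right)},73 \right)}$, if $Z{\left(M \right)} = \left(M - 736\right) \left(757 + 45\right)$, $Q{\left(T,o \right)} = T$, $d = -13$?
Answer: $-1757784$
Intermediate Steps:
$K{\left(q,b \right)} = -56 + 20 b$ ($K{\left(q,b \right)} = - 4 \left(\left(q + b\right) - \left(-14 + q - b \left(-6\right)\right)\right) = - 4 \left(\left(b + q\right) - \left(-14 + q + 6 b\right)\right) = - 4 \left(14 - 5 b\right) = -56 + 20 b$)
$Z{\left(M \right)} = -590272 + 802 M$ ($Z{\left(M \right)} = \left(-736 + M\right) 802 = -590272 + 802 M$)
$Z{\left(-1454 \right)} - K{\left(Q{\left(-46,d \right)},73 \right)} = \left(-590272 + 802 \left(-1454\right)\right) - \left(-56 + 20 \cdot 73\right) = \left(-590272 - 1166108\right) - \left(-56 + 1460\right) = -1756380 - 1404 = -1757784$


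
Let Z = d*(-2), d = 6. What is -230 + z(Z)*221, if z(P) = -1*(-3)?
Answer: 433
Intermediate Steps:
Z = -12 (Z = 6*(-2) = -12)
z(P) = 3
-230 + z(Z)*221 = -230 + 3*221 = -230 + 663 = 433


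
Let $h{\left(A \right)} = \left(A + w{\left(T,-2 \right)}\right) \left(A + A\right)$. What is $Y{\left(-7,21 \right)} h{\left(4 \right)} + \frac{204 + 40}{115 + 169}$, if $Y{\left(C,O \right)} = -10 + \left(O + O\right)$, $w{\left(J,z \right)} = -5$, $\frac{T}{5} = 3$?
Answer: $- \frac{18115}{71} \approx -255.14$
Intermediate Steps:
$T = 15$ ($T = 5 \cdot 3 = 15$)
$h{\left(A \right)} = 2 A \left(-5 + A\right)$ ($h{\left(A \right)} = \left(A - 5\right) \left(A + A\right) = \left(-5 + A\right) 2 A = 2 A \left(-5 + A\right)$)
$Y{\left(C,O \right)} = -10 + 2 O$
$Y{\left(-7,21 \right)} h{\left(4 \right)} + \frac{204 + 40}{115 + 169} = \left(-10 + 2 \cdot 21\right) 2 \cdot 4 \left(-5 + 4\right) + \frac{204 + 40}{115 + 169} = \left(-10 + 42\right) 2 \cdot 4 \left(-1\right) + \frac{244}{284} = 32 \left(-8\right) + 244 \cdot \frac{1}{284} = -256 + \frac{61}{71} = - \frac{18115}{71}$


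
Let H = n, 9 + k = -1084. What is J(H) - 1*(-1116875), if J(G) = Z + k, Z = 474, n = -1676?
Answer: 1116256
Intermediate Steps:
k = -1093 (k = -9 - 1084 = -1093)
H = -1676
J(G) = -619 (J(G) = 474 - 1093 = -619)
J(H) - 1*(-1116875) = -619 - 1*(-1116875) = -619 + 1116875 = 1116256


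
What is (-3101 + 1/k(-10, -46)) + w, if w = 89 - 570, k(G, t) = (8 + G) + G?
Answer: -42985/12 ≈ -3582.1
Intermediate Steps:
k(G, t) = 8 + 2*G
w = -481
(-3101 + 1/k(-10, -46)) + w = (-3101 + 1/(8 + 2*(-10))) - 481 = (-3101 + 1/(8 - 20)) - 481 = (-3101 + 1/(-12)) - 481 = (-3101 - 1/12) - 481 = -37213/12 - 481 = -42985/12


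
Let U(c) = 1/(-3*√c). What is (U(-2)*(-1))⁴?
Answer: 1/324 ≈ 0.0030864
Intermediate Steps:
U(c) = -1/(3*√c)
(U(-2)*(-1))⁴ = (-(-1)*I*√2/6*(-1))⁴ = ((I*√2/6)*(-1))⁴ = (-I*√2/6)⁴ = 1/324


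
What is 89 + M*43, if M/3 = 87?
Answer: 11312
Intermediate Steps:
M = 261 (M = 3*87 = 261)
89 + M*43 = 89 + 261*43 = 89 + 11223 = 11312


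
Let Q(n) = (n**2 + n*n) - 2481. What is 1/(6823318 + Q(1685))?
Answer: 1/12499287 ≈ 8.0005e-8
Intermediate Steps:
Q(n) = -2481 + 2*n**2 (Q(n) = (n**2 + n**2) - 2481 = 2*n**2 - 2481 = -2481 + 2*n**2)
1/(6823318 + Q(1685)) = 1/(6823318 + (-2481 + 2*1685**2)) = 1/(6823318 + (-2481 + 2*2839225)) = 1/(6823318 + (-2481 + 5678450)) = 1/(6823318 + 5675969) = 1/12499287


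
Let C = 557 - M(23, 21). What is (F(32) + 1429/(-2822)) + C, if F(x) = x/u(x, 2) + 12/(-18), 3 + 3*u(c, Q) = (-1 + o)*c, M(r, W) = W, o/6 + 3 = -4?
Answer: 6243085519/11674614 ≈ 534.76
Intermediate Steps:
o = -42 (o = -18 + 6*(-4) = -18 - 24 = -42)
u(c, Q) = -1 - 43*c/3 (u(c, Q) = -1 + ((-1 - 42)*c)/3 = -1 + (-43*c)/3 = -1 - 43*c/3)
C = 536 (C = 557 - 1*21 = 557 - 21 = 536)
F(x) = -2/3 + x/(-1 - 43*x/3) (F(x) = x/(-1 - 43*x/3) + 12/(-18) = x/(-1 - 43*x/3) + 12*(-1/18) = x/(-1 - 43*x/3) - 2/3 = -2/3 + x/(-1 - 43*x/3))
(F(32) + 1429/(-2822)) + C = ((-6 - 95*32)/(3*(3 + 43*32)) + 1429/(-2822)) + 536 = ((-6 - 3040)/(3*(3 + 1376)) + 1429*(-1/2822)) + 536 = ((1/3)*(-3046)/1379 - 1429/2822) + 536 = ((1/3)*(1/1379)*(-3046) - 1429/2822) + 536 = (-3046/4137 - 1429/2822) + 536 = -14507585/11674614 + 536 = 6243085519/11674614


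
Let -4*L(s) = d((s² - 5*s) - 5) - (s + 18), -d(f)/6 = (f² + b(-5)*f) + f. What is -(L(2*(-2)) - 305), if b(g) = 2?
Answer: -2559/2 ≈ -1279.5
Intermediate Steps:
d(f) = -18*f - 6*f² (d(f) = -6*((f² + 2*f) + f) = -6*(f² + 3*f) = -18*f - 6*f²)
L(s) = 9/2 + s/4 + 3*(-5 + s² - 5*s)*(-2 + s² - 5*s)/2 (L(s) = -(-6*((s² - 5*s) - 5)*(3 + ((s² - 5*s) - 5)) - (s + 18))/4 = -(-6*(-5 + s² - 5*s)*(3 + (-5 + s² - 5*s)) - (18 + s))/4 = -(-6*(-5 + s² - 5*s)*(-2 + s² - 5*s) + (-18 - s))/4 = -(-18 - s - 6*(-5 + s² - 5*s)*(-2 + s² - 5*s))/4 = 9/2 + s/4 + 3*(-5 + s² - 5*s)*(-2 + s² - 5*s)/2)
-(L(2*(-2)) - 305) = -((39/2 - 15*(2*(-2))³ + 27*(2*(-2))² + 3*(2*(-2))⁴/2 + 211*(2*(-2))/4) - 305) = -((39/2 - 15*(-4)³ + 27*(-4)² + (3/2)*(-4)⁴ + (211/4)*(-4)) - 305) = -((39/2 - 15*(-64) + 27*16 + (3/2)*256 - 211) - 305) = -((39/2 + 960 + 432 + 384 - 211) - 305) = -(3169/2 - 305) = -1*2559/2 = -2559/2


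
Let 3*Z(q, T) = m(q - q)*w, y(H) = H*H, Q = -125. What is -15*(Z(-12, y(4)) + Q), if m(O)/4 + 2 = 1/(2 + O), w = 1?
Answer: 1905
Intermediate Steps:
y(H) = H**2
m(O) = -8 + 4/(2 + O)
Z(q, T) = -2 (Z(q, T) = ((4*(-3 - 2*(q - q))/(2 + (q - q)))*1)/3 = ((4*(-3 - 2*0)/(2 + 0))*1)/3 = ((4*(-3 + 0)/2)*1)/3 = ((4*(1/2)*(-3))*1)/3 = (-6*1)/3 = (1/3)*(-6) = -2)
-15*(Z(-12, y(4)) + Q) = -15*(-2 - 125) = -15*(-127) = 1905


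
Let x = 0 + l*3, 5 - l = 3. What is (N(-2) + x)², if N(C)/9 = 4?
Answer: 1764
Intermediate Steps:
l = 2 (l = 5 - 1*3 = 5 - 3 = 2)
N(C) = 36 (N(C) = 9*4 = 36)
x = 6 (x = 0 + 2*3 = 0 + 6 = 6)
(N(-2) + x)² = (36 + 6)² = 42² = 1764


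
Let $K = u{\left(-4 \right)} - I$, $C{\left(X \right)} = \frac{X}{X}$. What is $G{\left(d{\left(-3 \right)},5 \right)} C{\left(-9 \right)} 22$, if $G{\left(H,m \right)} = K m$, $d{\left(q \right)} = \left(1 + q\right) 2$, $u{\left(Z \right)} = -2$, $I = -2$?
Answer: $0$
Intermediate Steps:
$C{\left(X \right)} = 1$
$d{\left(q \right)} = 2 + 2 q$
$K = 0$ ($K = -2 - -2 = -2 + 2 = 0$)
$G{\left(H,m \right)} = 0$ ($G{\left(H,m \right)} = 0 m = 0$)
$G{\left(d{\left(-3 \right)},5 \right)} C{\left(-9 \right)} 22 = 0 \cdot 1 \cdot 22 = 0 \cdot 22 = 0$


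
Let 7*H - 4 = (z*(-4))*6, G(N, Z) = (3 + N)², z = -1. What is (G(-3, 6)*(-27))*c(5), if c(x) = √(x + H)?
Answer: 0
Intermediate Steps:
H = 4 (H = 4/7 + (-1*(-4)*6)/7 = 4/7 + (4*6)/7 = 4/7 + (⅐)*24 = 4/7 + 24/7 = 4)
c(x) = √(4 + x) (c(x) = √(x + 4) = √(4 + x))
(G(-3, 6)*(-27))*c(5) = ((3 - 3)²*(-27))*√(4 + 5) = (0²*(-27))*√9 = (0*(-27))*3 = 0*3 = 0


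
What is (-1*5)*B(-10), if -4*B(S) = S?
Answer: -25/2 ≈ -12.500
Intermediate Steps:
B(S) = -S/4
(-1*5)*B(-10) = (-1*5)*(-1/4*(-10)) = -5*5/2 = -25/2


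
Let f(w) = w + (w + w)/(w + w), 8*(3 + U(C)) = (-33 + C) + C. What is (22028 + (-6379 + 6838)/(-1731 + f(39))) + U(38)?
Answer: 298023241/13528 ≈ 22030.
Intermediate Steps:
U(C) = -57/8 + C/4 (U(C) = -3 + ((-33 + C) + C)/8 = -3 + (-33 + 2*C)/8 = -3 + (-33/8 + C/4) = -57/8 + C/4)
f(w) = 1 + w (f(w) = w + (2*w)/((2*w)) = w + (2*w)*(1/(2*w)) = w + 1 = 1 + w)
(22028 + (-6379 + 6838)/(-1731 + f(39))) + U(38) = (22028 + (-6379 + 6838)/(-1731 + (1 + 39))) + (-57/8 + (¼)*38) = (22028 + 459/(-1731 + 40)) + (-57/8 + 19/2) = (22028 + 459/(-1691)) + 19/8 = (22028 + 459*(-1/1691)) + 19/8 = (22028 - 459/1691) + 19/8 = 37248889/1691 + 19/8 = 298023241/13528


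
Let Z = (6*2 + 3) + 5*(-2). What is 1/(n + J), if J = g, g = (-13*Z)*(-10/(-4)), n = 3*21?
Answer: -2/199 ≈ -0.010050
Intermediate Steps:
n = 63
Z = 5 (Z = (12 + 3) - 10 = 15 - 10 = 5)
g = -325/2 (g = (-13*5)*(-10/(-4)) = -(-650)*(-1)/4 = -65*5/2 = -325/2 ≈ -162.50)
J = -325/2 ≈ -162.50
1/(n + J) = 1/(63 - 325/2) = 1/(-199/2) = -2/199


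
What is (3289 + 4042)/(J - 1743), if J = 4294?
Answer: 7331/2551 ≈ 2.8738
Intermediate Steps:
(3289 + 4042)/(J - 1743) = (3289 + 4042)/(4294 - 1743) = 7331/2551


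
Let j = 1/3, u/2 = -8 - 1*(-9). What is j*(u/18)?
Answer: 1/27 ≈ 0.037037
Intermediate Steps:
u = 2 (u = 2*(-8 - 1*(-9)) = 2*(-8 + 9) = 2*1 = 2)
j = ⅓ ≈ 0.33333
j*(u/18) = (2/18)/3 = (2*(1/18))/3 = (⅓)*(⅑) = 1/27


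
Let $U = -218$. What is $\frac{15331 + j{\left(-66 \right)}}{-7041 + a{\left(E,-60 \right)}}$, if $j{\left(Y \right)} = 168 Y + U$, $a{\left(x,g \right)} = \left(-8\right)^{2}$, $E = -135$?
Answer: $- \frac{4025}{6977} \approx -0.5769$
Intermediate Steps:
$a{\left(x,g \right)} = 64$
$j{\left(Y \right)} = -218 + 168 Y$ ($j{\left(Y \right)} = 168 Y - 218 = -218 + 168 Y$)
$\frac{15331 + j{\left(-66 \right)}}{-7041 + a{\left(E,-60 \right)}} = \frac{15331 + \left(-218 + 168 \left(-66\right)\right)}{-7041 + 64} = \frac{15331 - 11306}{-6977} = \left(15331 - 11306\right) \left(- \frac{1}{6977}\right) = 4025 \left(- \frac{1}{6977}\right) = - \frac{4025}{6977}$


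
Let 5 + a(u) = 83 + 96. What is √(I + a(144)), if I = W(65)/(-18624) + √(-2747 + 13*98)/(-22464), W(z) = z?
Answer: √(1434285814221 - 366951*I*√1473)/90792 ≈ 13.191 - 6.4761e-5*I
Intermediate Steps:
I = -65/18624 - I*√1473/22464 (I = 65/(-18624) + √(-2747 + 13*98)/(-22464) = 65*(-1/18624) + √(-2747 + 1274)*(-1/22464) = -65/18624 + √(-1473)*(-1/22464) = -65/18624 + (I*√1473)*(-1/22464) = -65/18624 - I*√1473/22464 ≈ -0.0034901 - 0.0017085*I)
a(u) = 174 (a(u) = -5 + (83 + 96) = -5 + 179 = 174)
√(I + a(144)) = √((-65/18624 - I*√1473/22464) + 174) = √(3240511/18624 - I*√1473/22464)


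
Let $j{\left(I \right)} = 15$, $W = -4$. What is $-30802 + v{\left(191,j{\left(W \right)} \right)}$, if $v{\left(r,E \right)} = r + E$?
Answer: $-30596$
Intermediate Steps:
$v{\left(r,E \right)} = E + r$
$-30802 + v{\left(191,j{\left(W \right)} \right)} = -30802 + \left(15 + 191\right) = -30802 + 206 = -30596$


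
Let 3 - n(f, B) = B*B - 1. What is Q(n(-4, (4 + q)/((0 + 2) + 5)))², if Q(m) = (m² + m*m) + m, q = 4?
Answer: 1707011856/5764801 ≈ 296.11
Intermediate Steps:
n(f, B) = 4 - B² (n(f, B) = 3 - (B*B - 1) = 3 - (B² - 1) = 3 - (-1 + B²) = 3 + (1 - B²) = 4 - B²)
Q(m) = m + 2*m² (Q(m) = (m² + m²) + m = 2*m² + m = m + 2*m²)
Q(n(-4, (4 + q)/((0 + 2) + 5)))² = ((4 - ((4 + 4)/((0 + 2) + 5))²)*(1 + 2*(4 - ((4 + 4)/((0 + 2) + 5))²)))² = ((4 - (8/(2 + 5))²)*(1 + 2*(4 - (8/(2 + 5))²)))² = ((4 - (8/7)²)*(1 + 2*(4 - (8/7)²)))² = ((4 - 1*64/49)*(1 + 2*(4 - 1*64/49)))² = ((4 - 64/49)*(1 + 2*(4 - 64/49)))² = (132*(1 + 2*(132/49))/49)² = (132*(1 + 264/49)/49)² = ((132/49)*(313/49))² = (41316/2401)² = 1707011856/5764801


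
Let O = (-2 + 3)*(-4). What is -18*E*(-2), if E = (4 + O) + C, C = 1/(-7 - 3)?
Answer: -18/5 ≈ -3.6000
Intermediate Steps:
C = -⅒ (C = 1/(-10) = -⅒ ≈ -0.10000)
O = -4 (O = 1*(-4) = -4)
E = -⅒ (E = (4 - 4) - ⅒ = 0 - ⅒ = -⅒ ≈ -0.10000)
-18*E*(-2) = -18*(-⅒)*(-2) = (9/5)*(-2) = -18/5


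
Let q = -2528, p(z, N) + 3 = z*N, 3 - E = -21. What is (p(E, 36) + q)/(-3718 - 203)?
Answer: 1667/3921 ≈ 0.42515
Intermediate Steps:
E = 24 (E = 3 - 1*(-21) = 3 + 21 = 24)
p(z, N) = -3 + N*z (p(z, N) = -3 + z*N = -3 + N*z)
(p(E, 36) + q)/(-3718 - 203) = ((-3 + 36*24) - 2528)/(-3718 - 203) = ((-3 + 864) - 2528)/(-3921) = (861 - 2528)*(-1/3921) = -1667*(-1/3921) = 1667/3921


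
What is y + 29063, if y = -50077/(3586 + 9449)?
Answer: 378786128/13035 ≈ 29059.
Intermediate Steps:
y = -50077/13035 ≈ -3.8417
y + 29063 = -50077/13035 + 29063 = 378786128/13035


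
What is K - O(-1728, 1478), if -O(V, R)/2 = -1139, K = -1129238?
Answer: -1131516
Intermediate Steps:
O(V, R) = 2278 (O(V, R) = -2*(-1139) = 2278)
K - O(-1728, 1478) = -1129238 - 1*2278 = -1129238 - 2278 = -1131516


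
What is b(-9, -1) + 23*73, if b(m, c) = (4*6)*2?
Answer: 1727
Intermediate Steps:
b(m, c) = 48 (b(m, c) = 24*2 = 48)
b(-9, -1) + 23*73 = 48 + 23*73 = 48 + 1679 = 1727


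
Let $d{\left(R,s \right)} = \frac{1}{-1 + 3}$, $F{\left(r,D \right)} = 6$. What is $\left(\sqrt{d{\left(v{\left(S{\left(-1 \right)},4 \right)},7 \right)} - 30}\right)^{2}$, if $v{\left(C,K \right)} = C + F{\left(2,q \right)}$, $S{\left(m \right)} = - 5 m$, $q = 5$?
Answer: $- \frac{59}{2} \approx -29.5$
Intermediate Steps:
$v{\left(C,K \right)} = 6 + C$ ($v{\left(C,K \right)} = C + 6 = 6 + C$)
$d{\left(R,s \right)} = \frac{1}{2}$
$\left(\sqrt{d{\left(v{\left(S{\left(-1 \right)},4 \right)},7 \right)} - 30}\right)^{2} = \left(\sqrt{\frac{1}{2} - 30}\right)^{2} = \left(\sqrt{- \frac{59}{2}}\right)^{2} = \left(\frac{i \sqrt{118}}{2}\right)^{2} = - \frac{59}{2}$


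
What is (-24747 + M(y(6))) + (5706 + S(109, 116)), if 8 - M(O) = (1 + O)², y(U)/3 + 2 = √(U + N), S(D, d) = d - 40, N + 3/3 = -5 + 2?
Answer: -19000 + 30*√2 ≈ -18958.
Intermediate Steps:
N = -4 (N = -1 + (-5 + 2) = -1 - 3 = -4)
S(D, d) = -40 + d
y(U) = -6 + 3*√(-4 + U) (y(U) = -6 + 3*√(U - 4) = -6 + 3*√(-4 + U))
M(O) = 8 - (1 + O)²
(-24747 + M(y(6))) + (5706 + S(109, 116)) = (-24747 + (8 - (1 + (-6 + 3*√(-4 + 6)))²)) + (5706 + (-40 + 116)) = (-24747 + (8 - (1 + (-6 + 3*√2))²)) + (5706 + 76) = (-24747 + (8 - (-5 + 3*√2)²)) + 5782 = (-24739 - (-5 + 3*√2)²) + 5782 = -18957 - (-5 + 3*√2)²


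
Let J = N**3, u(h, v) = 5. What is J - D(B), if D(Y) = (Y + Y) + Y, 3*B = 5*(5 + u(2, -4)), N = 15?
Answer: 3325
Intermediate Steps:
B = 50/3 (B = (5*(5 + 5))/3 = (5*10)/3 = (1/3)*50 = 50/3 ≈ 16.667)
J = 3375 (J = 15**3 = 3375)
D(Y) = 3*Y (D(Y) = 2*Y + Y = 3*Y)
J - D(B) = 3375 - 3*50/3 = 3375 - 1*50 = 3375 - 50 = 3325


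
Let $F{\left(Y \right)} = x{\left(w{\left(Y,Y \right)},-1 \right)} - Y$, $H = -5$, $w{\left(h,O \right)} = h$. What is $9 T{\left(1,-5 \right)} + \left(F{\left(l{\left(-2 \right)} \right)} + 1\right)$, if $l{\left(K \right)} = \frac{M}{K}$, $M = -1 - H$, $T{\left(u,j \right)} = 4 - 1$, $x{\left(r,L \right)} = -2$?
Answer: $28$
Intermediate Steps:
$T{\left(u,j \right)} = 3$ ($T{\left(u,j \right)} = 4 - 1 = 3$)
$M = 4$ ($M = -1 - -5 = -1 + 5 = 4$)
$l{\left(K \right)} = \frac{4}{K}$
$F{\left(Y \right)} = -2 - Y$
$9 T{\left(1,-5 \right)} + \left(F{\left(l{\left(-2 \right)} \right)} + 1\right) = 9 \cdot 3 + \left(\left(-2 - \frac{4}{-2}\right) + 1\right) = 27 + \left(\left(-2 - 4 \left(- \frac{1}{2}\right)\right) + 1\right) = 27 + \left(\left(-2 - -2\right) + 1\right) = 27 + \left(\left(-2 + 2\right) + 1\right) = 27 + \left(0 + 1\right) = 27 + 1 = 28$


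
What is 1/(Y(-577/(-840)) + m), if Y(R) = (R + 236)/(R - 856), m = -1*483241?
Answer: -718463/347190977400 ≈ -2.0694e-6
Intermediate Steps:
m = -483241
Y(R) = (236 + R)/(-856 + R)
1/(Y(-577/(-840)) + m) = 1/((236 - 577/(-840))/(-856 - 577/(-840)) - 483241) = 1/((236 - 577*(-1/840))/(-856 - 577*(-1/840)) - 483241) = 1/((236 + 577/840)/(-856 + 577/840) - 483241) = 1/((198817/840)/(-718463/840) - 483241) = 1/(-840/718463*198817/840 - 483241) = 1/(-198817/718463 - 483241) = 1/(-347190977400/718463) = -718463/347190977400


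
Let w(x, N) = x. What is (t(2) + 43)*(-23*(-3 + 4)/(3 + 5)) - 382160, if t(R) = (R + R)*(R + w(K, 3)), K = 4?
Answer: -3058821/8 ≈ -3.8235e+5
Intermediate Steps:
t(R) = 2*R*(4 + R) (t(R) = (R + R)*(R + 4) = (2*R)*(4 + R) = 2*R*(4 + R))
(t(2) + 43)*(-23*(-3 + 4)/(3 + 5)) - 382160 = (2*2*(4 + 2) + 43)*(-23*(-3 + 4)/(3 + 5)) - 382160 = (2*2*6 + 43)*(-23/8) - 382160 = (24 + 43)*(-23/8) - 382160 = 67*(-23*⅛) - 382160 = 67*(-23/8) - 382160 = -1541/8 - 382160 = -3058821/8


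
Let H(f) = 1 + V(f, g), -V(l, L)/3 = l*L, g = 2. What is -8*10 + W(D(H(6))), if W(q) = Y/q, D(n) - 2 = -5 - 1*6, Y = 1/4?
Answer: -2881/36 ≈ -80.028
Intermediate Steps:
V(l, L) = -3*L*l (V(l, L) = -3*l*L = -3*L*l)
H(f) = 1 - 6*f (H(f) = 1 - 3*2*f = 1 - 6*f)
Y = 1/4 ≈ 0.25000
D(n) = -9 (D(n) = 2 + (-5 - 1*6) = 2 + (-5 - 6) = 2 - 11 = -9)
W(q) = 1/(4*q)
-8*10 + W(D(H(6))) = -8*10 + (1/4)/(-9) = -80 + (1/4)*(-1/9) = -80 - 1/36 = -2881/36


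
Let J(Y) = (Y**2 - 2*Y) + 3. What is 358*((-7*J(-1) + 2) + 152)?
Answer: 40096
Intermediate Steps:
J(Y) = 3 + Y**2 - 2*Y
358*((-7*J(-1) + 2) + 152) = 358*((-7*(3 + (-1)**2 - 2*(-1)) + 2) + 152) = 358*((-7*(3 + 1 + 2) + 2) + 152) = 358*((-7*6 + 2) + 152) = 358*((-42 + 2) + 152) = 358*(-40 + 152) = 358*112 = 40096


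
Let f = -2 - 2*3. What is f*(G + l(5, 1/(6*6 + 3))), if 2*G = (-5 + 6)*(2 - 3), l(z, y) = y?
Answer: 148/39 ≈ 3.7949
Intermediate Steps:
G = -½ (G = ((-5 + 6)*(2 - 3))/2 = (1*(-1))/2 = (½)*(-1) = -½ ≈ -0.50000)
f = -8 (f = -2 - 6 = -8)
f*(G + l(5, 1/(6*6 + 3))) = -8*(-½ + 1/(6*6 + 3)) = -8*(-½ + 1/(36 + 3)) = -8*(-½ + 1/39) = -8*(-37/78) = 148/39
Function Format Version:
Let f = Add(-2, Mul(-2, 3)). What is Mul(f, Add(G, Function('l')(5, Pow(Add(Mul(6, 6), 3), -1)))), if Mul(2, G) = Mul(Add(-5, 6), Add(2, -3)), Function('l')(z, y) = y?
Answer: Rational(148, 39) ≈ 3.7949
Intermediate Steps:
G = Rational(-1, 2) (G = Mul(Rational(1, 2), Mul(Add(-5, 6), Add(2, -3))) = Mul(Rational(1, 2), Mul(1, -1)) = Mul(Rational(1, 2), -1) = Rational(-1, 2) ≈ -0.50000)
f = -8 (f = Add(-2, -6) = -8)
Mul(f, Add(G, Function('l')(5, Pow(Add(Mul(6, 6), 3), -1)))) = Mul(-8, Add(Rational(-1, 2), Pow(Add(Mul(6, 6), 3), -1))) = Mul(-8, Add(Rational(-1, 2), Pow(Add(36, 3), -1))) = Mul(-8, Add(Rational(-1, 2), Pow(39, -1))) = Mul(-8, Add(Rational(-1, 2), Rational(1, 39))) = Mul(-8, Rational(-37, 78)) = Rational(148, 39)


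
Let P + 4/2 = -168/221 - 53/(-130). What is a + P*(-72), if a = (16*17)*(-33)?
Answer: -9731316/1105 ≈ -8806.6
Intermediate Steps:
P = -5199/2210 (P = -2 + (-168/221 - 53/(-130)) = -2 + (-168*1/221 - 53*(-1/130)) = -2 + (-168/221 + 53/130) = -2 - 779/2210 = -5199/2210 ≈ -2.3525)
a = -8976 (a = 272*(-33) = -8976)
a + P*(-72) = -8976 - 5199/2210*(-72) = -8976 + 187164/1105 = -9731316/1105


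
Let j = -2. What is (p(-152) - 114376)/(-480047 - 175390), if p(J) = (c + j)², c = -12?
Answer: 38060/218479 ≈ 0.17420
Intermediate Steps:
p(J) = 196 (p(J) = (-12 - 2)² = (-14)² = 196)
(p(-152) - 114376)/(-480047 - 175390) = (196 - 114376)/(-480047 - 175390) = -114180/(-655437) = -114180*(-1/655437) = 38060/218479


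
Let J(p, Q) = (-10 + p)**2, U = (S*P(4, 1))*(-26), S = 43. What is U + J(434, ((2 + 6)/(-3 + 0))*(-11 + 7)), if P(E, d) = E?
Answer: 175304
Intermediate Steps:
U = -4472 (U = (43*4)*(-26) = 172*(-26) = -4472)
U + J(434, ((2 + 6)/(-3 + 0))*(-11 + 7)) = -4472 + (-10 + 434)**2 = -4472 + 424**2 = -4472 + 179776 = 175304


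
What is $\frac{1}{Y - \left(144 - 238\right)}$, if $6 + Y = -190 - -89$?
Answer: $- \frac{1}{13} \approx -0.076923$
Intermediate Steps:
$Y = -107$ ($Y = -6 - 101 = -107$)
$\frac{1}{Y - \left(144 - 238\right)} = \frac{1}{-107 - \left(144 - 238\right)} = \frac{1}{-107 - -94} = \frac{1}{-107 + 94} = \frac{1}{-13} = - \frac{1}{13}$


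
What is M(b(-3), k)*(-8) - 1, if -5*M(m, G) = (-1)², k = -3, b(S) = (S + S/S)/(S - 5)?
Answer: ⅗ ≈ 0.60000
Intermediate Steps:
b(S) = (1 + S)/(-5 + S) (b(S) = (S + 1)/(-5 + S) = (1 + S)/(-5 + S))
M(m, G) = -⅕ (M(m, G) = -⅕*(-1)² = -⅕*1 = -⅕)
M(b(-3), k)*(-8) - 1 = -⅕*(-8) - 1 = 8/5 - 1 = ⅗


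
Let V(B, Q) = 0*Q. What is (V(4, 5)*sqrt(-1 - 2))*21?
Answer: 0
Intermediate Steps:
V(B, Q) = 0
(V(4, 5)*sqrt(-1 - 2))*21 = (0*sqrt(-1 - 2))*21 = (0*sqrt(-3))*21 = (0*(I*sqrt(3)))*21 = 0*21 = 0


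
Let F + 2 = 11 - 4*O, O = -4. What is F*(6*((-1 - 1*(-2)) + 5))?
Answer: 900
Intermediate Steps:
F = 25 (F = -2 + (11 - 4*(-4)) = -2 + (11 + 16) = -2 + 27 = 25)
F*(6*((-1 - 1*(-2)) + 5)) = 25*(6*((-1 - 1*(-2)) + 5)) = 25*(6*((-1 + 2) + 5)) = 25*(6*(1 + 5)) = 25*(6*6) = 25*36 = 900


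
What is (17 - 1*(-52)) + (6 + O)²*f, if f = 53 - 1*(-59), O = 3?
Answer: 9141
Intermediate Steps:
f = 112 (f = 53 + 59 = 112)
(17 - 1*(-52)) + (6 + O)²*f = (17 - 1*(-52)) + (6 + 3)²*112 = (17 + 52) + 9²*112 = 69 + 81*112 = 69 + 9072 = 9141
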